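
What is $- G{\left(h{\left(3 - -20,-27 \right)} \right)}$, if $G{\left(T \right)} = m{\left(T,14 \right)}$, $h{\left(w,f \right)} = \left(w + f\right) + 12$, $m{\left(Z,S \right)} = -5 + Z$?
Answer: $-3$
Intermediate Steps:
$h{\left(w,f \right)} = 12 + f + w$ ($h{\left(w,f \right)} = \left(f + w\right) + 12 = 12 + f + w$)
$G{\left(T \right)} = -5 + T$
$- G{\left(h{\left(3 - -20,-27 \right)} \right)} = - (-5 + \left(12 - 27 + \left(3 - -20\right)\right)) = - (-5 + \left(12 - 27 + \left(3 + 20\right)\right)) = - (-5 + \left(12 - 27 + 23\right)) = - (-5 + 8) = \left(-1\right) 3 = -3$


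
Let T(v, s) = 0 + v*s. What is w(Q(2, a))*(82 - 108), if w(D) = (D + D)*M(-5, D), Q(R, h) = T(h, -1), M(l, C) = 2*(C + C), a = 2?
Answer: -832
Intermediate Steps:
M(l, C) = 4*C (M(l, C) = 2*(2*C) = 4*C)
T(v, s) = s*v (T(v, s) = 0 + s*v = s*v)
Q(R, h) = -h
w(D) = 8*D**2 (w(D) = (D + D)*(4*D) = (2*D)*(4*D) = 8*D**2)
w(Q(2, a))*(82 - 108) = (8*(-1*2)**2)*(82 - 108) = (8*(-2)**2)*(-26) = (8*4)*(-26) = 32*(-26) = -832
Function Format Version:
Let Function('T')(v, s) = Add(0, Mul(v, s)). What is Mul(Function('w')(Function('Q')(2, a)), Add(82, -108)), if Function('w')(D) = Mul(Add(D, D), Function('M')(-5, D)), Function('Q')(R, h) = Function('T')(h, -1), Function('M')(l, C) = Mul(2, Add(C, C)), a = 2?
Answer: -832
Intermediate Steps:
Function('M')(l, C) = Mul(4, C) (Function('M')(l, C) = Mul(2, Mul(2, C)) = Mul(4, C))
Function('T')(v, s) = Mul(s, v) (Function('T')(v, s) = Add(0, Mul(s, v)) = Mul(s, v))
Function('Q')(R, h) = Mul(-1, h)
Function('w')(D) = Mul(8, Pow(D, 2)) (Function('w')(D) = Mul(Add(D, D), Mul(4, D)) = Mul(Mul(2, D), Mul(4, D)) = Mul(8, Pow(D, 2)))
Mul(Function('w')(Function('Q')(2, a)), Add(82, -108)) = Mul(Mul(8, Pow(Mul(-1, 2), 2)), Add(82, -108)) = Mul(Mul(8, Pow(-2, 2)), -26) = Mul(Mul(8, 4), -26) = Mul(32, -26) = -832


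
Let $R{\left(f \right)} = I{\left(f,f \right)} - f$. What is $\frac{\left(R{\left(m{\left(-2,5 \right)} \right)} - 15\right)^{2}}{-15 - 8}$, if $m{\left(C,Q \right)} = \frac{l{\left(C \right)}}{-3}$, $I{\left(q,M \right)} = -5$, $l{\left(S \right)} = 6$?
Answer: $- \frac{324}{23} \approx -14.087$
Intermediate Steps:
$m{\left(C,Q \right)} = -2$ ($m{\left(C,Q \right)} = \frac{6}{-3} = 6 \left(- \frac{1}{3}\right) = -2$)
$R{\left(f \right)} = -5 - f$
$\frac{\left(R{\left(m{\left(-2,5 \right)} \right)} - 15\right)^{2}}{-15 - 8} = \frac{\left(\left(-5 - -2\right) - 15\right)^{2}}{-15 - 8} = \frac{\left(\left(-5 + 2\right) - 15\right)^{2}}{-23} = \left(-3 - 15\right)^{2} \left(- \frac{1}{23}\right) = \left(-18\right)^{2} \left(- \frac{1}{23}\right) = 324 \left(- \frac{1}{23}\right) = - \frac{324}{23}$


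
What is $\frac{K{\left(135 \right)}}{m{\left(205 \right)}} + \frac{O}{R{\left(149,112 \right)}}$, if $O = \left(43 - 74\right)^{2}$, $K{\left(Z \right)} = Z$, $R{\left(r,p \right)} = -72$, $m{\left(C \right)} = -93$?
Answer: $- \frac{33031}{2232} \approx -14.799$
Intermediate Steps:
$O = 961$ ($O = \left(-31\right)^{2} = 961$)
$\frac{K{\left(135 \right)}}{m{\left(205 \right)}} + \frac{O}{R{\left(149,112 \right)}} = \frac{135}{-93} + \frac{961}{-72} = 135 \left(- \frac{1}{93}\right) + 961 \left(- \frac{1}{72}\right) = - \frac{45}{31} - \frac{961}{72} = - \frac{33031}{2232}$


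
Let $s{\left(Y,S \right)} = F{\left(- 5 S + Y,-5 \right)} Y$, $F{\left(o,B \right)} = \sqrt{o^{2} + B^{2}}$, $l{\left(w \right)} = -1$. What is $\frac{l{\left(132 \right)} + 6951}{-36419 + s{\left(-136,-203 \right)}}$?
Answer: $\frac{10124482}{518595471} - \frac{37808 \sqrt{772666}}{518595471} \approx -0.044561$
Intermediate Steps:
$F{\left(o,B \right)} = \sqrt{B^{2} + o^{2}}$
$s{\left(Y,S \right)} = Y \sqrt{25 + \left(Y - 5 S\right)^{2}}$ ($s{\left(Y,S \right)} = \sqrt{\left(-5\right)^{2} + \left(- 5 S + Y\right)^{2}} Y = \sqrt{25 + \left(Y - 5 S\right)^{2}} Y = Y \sqrt{25 + \left(Y - 5 S\right)^{2}}$)
$\frac{l{\left(132 \right)} + 6951}{-36419 + s{\left(-136,-203 \right)}} = \frac{-1 + 6951}{-36419 - 136 \sqrt{25 + \left(\left(-1\right) \left(-136\right) + 5 \left(-203\right)\right)^{2}}} = \frac{6950}{-36419 - 136 \sqrt{25 + \left(136 - 1015\right)^{2}}} = \frac{6950}{-36419 - 136 \sqrt{25 + \left(-879\right)^{2}}} = \frac{6950}{-36419 - 136 \sqrt{25 + 772641}} = \frac{6950}{-36419 - 136 \sqrt{772666}}$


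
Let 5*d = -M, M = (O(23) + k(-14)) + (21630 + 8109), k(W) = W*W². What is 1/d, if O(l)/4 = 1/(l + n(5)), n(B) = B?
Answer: -35/188966 ≈ -0.00018522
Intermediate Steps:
k(W) = W³
O(l) = 4/(5 + l) (O(l) = 4/(l + 5) = 4/(5 + l))
M = 188966/7 (M = (4/(5 + 23) + (-14)³) + (21630 + 8109) = (4/28 - 2744) + 29739 = (4*(1/28) - 2744) + 29739 = (⅐ - 2744) + 29739 = -19207/7 + 29739 = 188966/7 ≈ 26995.)
d = -188966/35 (d = (-1*188966/7)/5 = (⅕)*(-188966/7) = -188966/35 ≈ -5399.0)
1/d = 1/(-188966/35) = -35/188966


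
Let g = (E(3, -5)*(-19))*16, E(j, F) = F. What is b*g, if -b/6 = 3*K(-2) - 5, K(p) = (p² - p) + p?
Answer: -63840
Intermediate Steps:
g = 1520 (g = -5*(-19)*16 = 95*16 = 1520)
K(p) = p²
b = -42 (b = -6*(3*(-2)² - 5) = -6*(3*4 - 5) = -6*(12 - 5) = -6*7 = -42)
b*g = -42*1520 = -63840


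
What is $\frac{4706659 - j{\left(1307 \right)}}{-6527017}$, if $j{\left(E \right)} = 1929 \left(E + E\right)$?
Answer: $\frac{335747}{6527017} \approx 0.05144$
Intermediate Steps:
$j{\left(E \right)} = 3858 E$ ($j{\left(E \right)} = 1929 \cdot 2 E = 3858 E$)
$\frac{4706659 - j{\left(1307 \right)}}{-6527017} = \frac{4706659 - 3858 \cdot 1307}{-6527017} = \left(4706659 - 5042406\right) \left(- \frac{1}{6527017}\right) = \left(-335747\right) \left(- \frac{1}{6527017}\right) = \frac{335747}{6527017}$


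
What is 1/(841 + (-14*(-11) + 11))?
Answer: 1/1006 ≈ 0.00099404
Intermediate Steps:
1/(841 + (-14*(-11) + 11)) = 1/(841 + (154 + 11)) = 1/(841 + 165) = 1/1006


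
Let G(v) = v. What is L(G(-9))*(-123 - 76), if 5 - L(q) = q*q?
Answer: 15124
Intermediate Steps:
L(q) = 5 - q² (L(q) = 5 - q*q = 5 - q²)
L(G(-9))*(-123 - 76) = (5 - 1*(-9)²)*(-123 - 76) = (5 - 1*81)*(-199) = (5 - 81)*(-199) = -76*(-199) = 15124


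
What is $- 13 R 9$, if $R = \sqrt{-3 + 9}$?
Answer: $- 117 \sqrt{6} \approx -286.59$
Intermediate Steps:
$R = \sqrt{6} \approx 2.4495$
$- 13 R 9 = - 13 \sqrt{6} \cdot 9 = - 117 \sqrt{6}$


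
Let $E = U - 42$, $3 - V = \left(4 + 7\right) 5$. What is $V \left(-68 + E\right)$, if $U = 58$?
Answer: $2704$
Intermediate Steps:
$V = -52$ ($V = 3 - \left(4 + 7\right) 5 = 3 - 11 \cdot 5 = 3 - 55 = -52$)
$E = 16$ ($E = 58 - 42 = 16$)
$V \left(-68 + E\right) = - 52 \left(-68 + 16\right) = \left(-52\right) \left(-52\right) = 2704$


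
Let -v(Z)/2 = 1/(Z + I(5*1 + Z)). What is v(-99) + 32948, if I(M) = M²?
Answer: 287866674/8737 ≈ 32948.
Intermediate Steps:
v(Z) = -2/(Z + (5 + Z)²) (v(Z) = -2/(Z + (5*1 + Z)²) = -2/(Z + (5 + Z)²))
v(-99) + 32948 = -2/(-99 + (5 - 99)²) + 32948 = -2/(-99 + (-94)²) + 32948 = -2/(-99 + 8836) + 32948 = -2/8737 + 32948 = 287866674/8737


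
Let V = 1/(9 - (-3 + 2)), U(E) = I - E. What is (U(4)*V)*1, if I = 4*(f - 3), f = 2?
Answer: -⅘ ≈ -0.80000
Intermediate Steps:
I = -4 (I = 4*(2 - 3) = 4*(-1) = -4)
U(E) = -4 - E
V = ⅒ (V = 1/(9 - 1*(-1)) = 1/(9 + 1) = 1/10 = ⅒ ≈ 0.10000)
(U(4)*V)*1 = ((-4 - 1*4)*(⅒))*1 = ((-4 - 4)*(⅒))*1 = -8*⅒*1 = -⅘*1 = -⅘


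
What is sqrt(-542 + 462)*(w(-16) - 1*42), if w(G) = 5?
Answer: -148*I*sqrt(5) ≈ -330.94*I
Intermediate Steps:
sqrt(-542 + 462)*(w(-16) - 1*42) = sqrt(-542 + 462)*(5 - 1*42) = sqrt(-80)*(5 - 42) = (4*I*sqrt(5))*(-37) = -148*I*sqrt(5)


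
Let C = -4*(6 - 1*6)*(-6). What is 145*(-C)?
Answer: 0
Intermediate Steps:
C = 0 (C = -4*(6 - 6)*(-6) = -4*0*(-6) = 0*(-6) = 0)
145*(-C) = 145*(-1*0) = 145*0 = 0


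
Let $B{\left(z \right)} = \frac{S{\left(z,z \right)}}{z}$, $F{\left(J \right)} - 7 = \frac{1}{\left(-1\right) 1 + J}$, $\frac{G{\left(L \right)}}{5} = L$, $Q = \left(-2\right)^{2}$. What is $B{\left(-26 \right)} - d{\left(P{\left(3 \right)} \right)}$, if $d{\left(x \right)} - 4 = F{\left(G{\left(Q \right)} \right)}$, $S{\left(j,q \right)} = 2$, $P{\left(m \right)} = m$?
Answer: $- \frac{2749}{247} \approx -11.13$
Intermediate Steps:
$Q = 4$
$G{\left(L \right)} = 5 L$
$F{\left(J \right)} = 7 + \frac{1}{-1 + J}$ ($F{\left(J \right)} = 7 + \frac{1}{\left(-1\right) 1 + J} = 7 + \frac{1}{-1 + J}$)
$d{\left(x \right)} = \frac{210}{19}$ ($d{\left(x \right)} = 4 + \frac{-6 + 7 \cdot 5 \cdot 4}{-1 + 5 \cdot 4} = 4 + \frac{-6 + 7 \cdot 20}{-1 + 20} = 4 + \frac{-6 + 140}{19} = 4 + \frac{1}{19} \cdot 134 = 4 + \frac{134}{19} = \frac{210}{19}$)
$B{\left(z \right)} = \frac{2}{z}$
$B{\left(-26 \right)} - d{\left(P{\left(3 \right)} \right)} = \frac{2}{-26} - \frac{210}{19} = 2 \left(- \frac{1}{26}\right) - \frac{210}{19} = - \frac{1}{13} - \frac{210}{19} = - \frac{2749}{247}$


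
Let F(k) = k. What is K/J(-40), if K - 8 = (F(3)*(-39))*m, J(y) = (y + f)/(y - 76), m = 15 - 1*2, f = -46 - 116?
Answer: -87754/101 ≈ -868.85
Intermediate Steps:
f = -162
m = 13 (m = 15 - 2 = 13)
J(y) = (-162 + y)/(-76 + y) (J(y) = (y - 162)/(y - 76) = (-162 + y)/(-76 + y))
K = -1513 (K = 8 + (3*(-39))*13 = 8 - 117*13 = 8 - 1521 = -1513)
K/J(-40) = -1513*(-76 - 40)/(-162 - 40) = -1513/(-202/(-116)) = -1513/((-1/116*(-202))) = -1513/101/58 = -1513*58/101 = -87754/101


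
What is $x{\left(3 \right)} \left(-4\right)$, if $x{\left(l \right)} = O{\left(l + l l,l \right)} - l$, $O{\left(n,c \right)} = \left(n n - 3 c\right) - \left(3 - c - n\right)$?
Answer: $-576$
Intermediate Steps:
$O{\left(n,c \right)} = -3 + n + n^{2} - 2 c$ ($O{\left(n,c \right)} = \left(n^{2} - 3 c\right) - \left(3 - c - n\right) = \left(n^{2} - 3 c\right) + \left(-3 + c + n\right) = -3 + n + n^{2} - 2 c$)
$x{\left(l \right)} = -3 + l^{2} + \left(l + l^{2}\right)^{2} - 2 l$ ($x{\left(l \right)} = \left(-3 + \left(l + l l\right) + \left(l + l l\right)^{2} - 2 l\right) - l = \left(-3 + \left(l + l^{2}\right) + \left(l + l^{2}\right)^{2} - 2 l\right) - l = \left(-3 + l^{2} + \left(l + l^{2}\right)^{2} - l\right) - l = -3 + l^{2} + \left(l + l^{2}\right)^{2} - 2 l$)
$x{\left(3 \right)} \left(-4\right) = \left(-3 + 3^{2} - 6 + 3^{2} \left(1 + 3\right)^{2}\right) \left(-4\right) = \left(-3 + 9 - 6 + 9 \cdot 4^{2}\right) \left(-4\right) = \left(-3 + 9 - 6 + 9 \cdot 16\right) \left(-4\right) = \left(-3 + 9 - 6 + 144\right) \left(-4\right) = 144 \left(-4\right) = -576$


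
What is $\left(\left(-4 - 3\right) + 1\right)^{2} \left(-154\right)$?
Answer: $-5544$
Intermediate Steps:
$\left(\left(-4 - 3\right) + 1\right)^{2} \left(-154\right) = \left(-7 + 1\right)^{2} \left(-154\right) = \left(-6\right)^{2} \left(-154\right) = 36 \left(-154\right) = -5544$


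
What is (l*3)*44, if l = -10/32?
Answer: -165/4 ≈ -41.250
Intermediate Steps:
l = -5/16 (l = -10*1/32 = -5/16 ≈ -0.31250)
(l*3)*44 = -5/16*3*44 = -15/16*44 = -165/4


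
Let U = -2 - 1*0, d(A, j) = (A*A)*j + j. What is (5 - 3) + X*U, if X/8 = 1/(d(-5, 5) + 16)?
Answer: 138/73 ≈ 1.8904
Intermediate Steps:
d(A, j) = j + j*A² (d(A, j) = A²*j + j = j*A² + j = j + j*A²)
X = 4/73 (X = 8/(5*(1 + (-5)²) + 16) = 8/(5*(1 + 25) + 16) = 8/(5*26 + 16) = 8/(130 + 16) = 8/146 = 8*(1/146) = 4/73 ≈ 0.054795)
U = -2 (U = -2 + 0 = -2)
(5 - 3) + X*U = (5 - 3) + (4/73)*(-2) = 2 - 8/73 = 138/73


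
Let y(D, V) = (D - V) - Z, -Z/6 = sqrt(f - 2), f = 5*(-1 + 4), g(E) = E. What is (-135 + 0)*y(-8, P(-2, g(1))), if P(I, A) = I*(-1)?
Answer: 1350 - 810*sqrt(13) ≈ -1570.5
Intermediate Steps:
P(I, A) = -I
f = 15 (f = 5*3 = 15)
Z = -6*sqrt(13) (Z = -6*sqrt(15 - 2) = -6*sqrt(13) ≈ -21.633)
y(D, V) = D - V + 6*sqrt(13) (y(D, V) = (D - V) - (-6)*sqrt(13) = (D - V) + 6*sqrt(13) = D - V + 6*sqrt(13))
(-135 + 0)*y(-8, P(-2, g(1))) = (-135 + 0)*(-8 - (-1)*(-2) + 6*sqrt(13)) = -135*(-8 - 1*2 + 6*sqrt(13)) = -135*(-8 - 2 + 6*sqrt(13)) = -135*(-10 + 6*sqrt(13)) = 1350 - 810*sqrt(13)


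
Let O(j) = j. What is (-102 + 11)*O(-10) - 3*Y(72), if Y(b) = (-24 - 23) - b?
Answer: 1267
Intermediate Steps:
Y(b) = -47 - b
(-102 + 11)*O(-10) - 3*Y(72) = (-102 + 11)*(-10) - 3*(-47 - 1*72) = -91*(-10) - 3*(-47 - 72) = 910 - 3*(-119) = 910 + 357 = 1267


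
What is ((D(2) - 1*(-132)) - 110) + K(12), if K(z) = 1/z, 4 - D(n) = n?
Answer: 289/12 ≈ 24.083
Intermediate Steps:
D(n) = 4 - n
((D(2) - 1*(-132)) - 110) + K(12) = (((4 - 1*2) - 1*(-132)) - 110) + 1/12 = (((4 - 2) + 132) - 110) + 1/12 = ((2 + 132) - 110) + 1/12 = (134 - 110) + 1/12 = 24 + 1/12 = 289/12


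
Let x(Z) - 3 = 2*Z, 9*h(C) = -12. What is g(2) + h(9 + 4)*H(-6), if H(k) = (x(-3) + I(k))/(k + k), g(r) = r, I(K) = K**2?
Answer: 17/3 ≈ 5.6667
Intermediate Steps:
h(C) = -4/3 (h(C) = (1/9)*(-12) = -4/3)
x(Z) = 3 + 2*Z
H(k) = (-3 + k**2)/(2*k) (H(k) = ((3 + 2*(-3)) + k**2)/(k + k) = ((3 - 6) + k**2)/((2*k)) = (-3 + k**2)*(1/(2*k)) = (-3 + k**2)/(2*k))
g(2) + h(9 + 4)*H(-6) = 2 - 2*(-3 + (-6)**2)/(3*(-6)) = 2 - 2*(-1)*(-3 + 36)/(3*6) = 2 - 2*(-1)*33/(3*6) = 2 - 4/3*(-11/4) = 2 + 11/3 = 17/3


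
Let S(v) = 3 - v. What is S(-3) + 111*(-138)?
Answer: -15312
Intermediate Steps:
S(-3) + 111*(-138) = (3 - 1*(-3)) + 111*(-138) = (3 + 3) - 15318 = 6 - 15318 = -15312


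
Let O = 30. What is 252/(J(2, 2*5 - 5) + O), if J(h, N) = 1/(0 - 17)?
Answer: 4284/509 ≈ 8.4165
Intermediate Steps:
J(h, N) = -1/17 (J(h, N) = 1/(-17) = -1/17)
252/(J(2, 2*5 - 5) + O) = 252/(-1/17 + 30) = 252/(509/17) = 252*(17/509) = 4284/509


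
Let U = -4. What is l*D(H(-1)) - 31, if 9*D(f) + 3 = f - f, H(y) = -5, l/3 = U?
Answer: -27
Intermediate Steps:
l = -12 (l = 3*(-4) = -12)
D(f) = -⅓ (D(f) = -⅓ + (f - f)/9 = -⅓ + (⅑)*0 = -⅓ + 0 = -⅓)
l*D(H(-1)) - 31 = -12*(-⅓) - 31 = 4 - 31 = -27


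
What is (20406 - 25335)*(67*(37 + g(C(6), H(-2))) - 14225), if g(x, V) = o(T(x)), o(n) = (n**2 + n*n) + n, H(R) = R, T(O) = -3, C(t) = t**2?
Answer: 52942389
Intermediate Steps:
o(n) = n + 2*n**2 (o(n) = (n**2 + n**2) + n = 2*n**2 + n = n + 2*n**2)
g(x, V) = 15 (g(x, V) = -3*(1 + 2*(-3)) = -3*(1 - 6) = -3*(-5) = 15)
(20406 - 25335)*(67*(37 + g(C(6), H(-2))) - 14225) = (20406 - 25335)*(67*(37 + 15) - 14225) = -4929*(67*52 - 14225) = -4929*(3484 - 14225) = -4929*(-10741) = 52942389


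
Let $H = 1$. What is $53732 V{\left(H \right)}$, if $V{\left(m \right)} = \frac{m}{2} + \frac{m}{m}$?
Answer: $80598$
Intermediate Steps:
$V{\left(m \right)} = 1 + \frac{m}{2}$ ($V{\left(m \right)} = m \frac{1}{2} + 1 = \frac{m}{2} + 1 = 1 + \frac{m}{2}$)
$53732 V{\left(H \right)} = 53732 \left(1 + \frac{1}{2} \cdot 1\right) = 53732 \left(1 + \frac{1}{2}\right) = 53732 \cdot \frac{3}{2} = 80598$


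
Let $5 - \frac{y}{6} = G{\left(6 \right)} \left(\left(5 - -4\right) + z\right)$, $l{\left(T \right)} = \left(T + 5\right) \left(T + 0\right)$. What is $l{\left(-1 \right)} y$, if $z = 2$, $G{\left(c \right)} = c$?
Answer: $1464$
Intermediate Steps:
$l{\left(T \right)} = T \left(5 + T\right)$ ($l{\left(T \right)} = \left(5 + T\right) T = T \left(5 + T\right)$)
$y = -366$ ($y = 30 - 6 \cdot 6 \left(\left(5 - -4\right) + 2\right) = 30 - 6 \cdot 6 \left(\left(5 + 4\right) + 2\right) = 30 - 6 \cdot 6 \left(9 + 2\right) = 30 - 6 \cdot 6 \cdot 11 = 30 - 396 = -366$)
$l{\left(-1 \right)} y = - (5 - 1) \left(-366\right) = \left(-1\right) 4 \left(-366\right) = \left(-4\right) \left(-366\right) = 1464$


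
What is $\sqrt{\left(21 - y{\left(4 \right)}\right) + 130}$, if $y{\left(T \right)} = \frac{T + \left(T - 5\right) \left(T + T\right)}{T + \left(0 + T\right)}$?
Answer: $\frac{\sqrt{606}}{2} \approx 12.309$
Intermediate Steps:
$y{\left(T \right)} = \frac{T + 2 T \left(-5 + T\right)}{2 T}$ ($y{\left(T \right)} = \frac{T + \left(-5 + T\right) 2 T}{T + T} = \frac{T + 2 T \left(-5 + T\right)}{2 T}$)
$\sqrt{\left(21 - y{\left(4 \right)}\right) + 130} = \sqrt{\left(21 - \left(- \frac{9}{2} + 4\right)\right) + 130} = \sqrt{\left(21 - - \frac{1}{2}\right) + 130} = \sqrt{\left(21 + \frac{1}{2}\right) + 130} = \sqrt{\frac{43}{2} + 130} = \sqrt{\frac{303}{2}} = \frac{\sqrt{606}}{2}$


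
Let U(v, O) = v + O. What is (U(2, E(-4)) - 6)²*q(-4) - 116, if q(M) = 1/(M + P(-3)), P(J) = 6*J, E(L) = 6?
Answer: -1278/11 ≈ -116.18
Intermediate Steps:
U(v, O) = O + v
q(M) = 1/(-18 + M) (q(M) = 1/(M + 6*(-3)) = 1/(M - 18) = 1/(-18 + M))
(U(2, E(-4)) - 6)²*q(-4) - 116 = ((6 + 2) - 6)²/(-18 - 4) - 116 = (8 - 6)²/(-22) - 116 = 2²*(-1/22) - 116 = 4*(-1/22) - 116 = -2/11 - 116 = -1278/11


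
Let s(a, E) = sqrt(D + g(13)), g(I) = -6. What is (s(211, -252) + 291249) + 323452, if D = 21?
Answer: 614701 + sqrt(15) ≈ 6.1471e+5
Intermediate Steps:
s(a, E) = sqrt(15) (s(a, E) = sqrt(21 - 6) = sqrt(15))
(s(211, -252) + 291249) + 323452 = (sqrt(15) + 291249) + 323452 = (291249 + sqrt(15)) + 323452 = 614701 + sqrt(15)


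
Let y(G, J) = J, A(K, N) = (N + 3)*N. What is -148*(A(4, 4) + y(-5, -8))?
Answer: -2960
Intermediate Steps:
A(K, N) = N*(3 + N) (A(K, N) = (3 + N)*N = N*(3 + N))
-148*(A(4, 4) + y(-5, -8)) = -148*(4*(3 + 4) - 8) = -148*(4*7 - 8) = -148*(28 - 8) = -148*20 = -2960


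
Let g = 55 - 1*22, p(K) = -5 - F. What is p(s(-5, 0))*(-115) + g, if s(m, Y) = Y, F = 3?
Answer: 953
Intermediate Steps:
p(K) = -8 (p(K) = -5 - 1*3 = -5 - 3 = -8)
g = 33 (g = 55 - 22 = 33)
p(s(-5, 0))*(-115) + g = -8*(-115) + 33 = 920 + 33 = 953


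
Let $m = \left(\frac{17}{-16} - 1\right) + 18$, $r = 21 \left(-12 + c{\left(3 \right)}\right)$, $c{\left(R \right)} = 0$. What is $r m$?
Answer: $- \frac{16065}{4} \approx -4016.3$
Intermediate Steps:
$r = -252$ ($r = 21 \left(-12 + 0\right) = 21 \left(-12\right) = -252$)
$m = \frac{255}{16}$ ($m = \left(17 \left(- \frac{1}{16}\right) - 1\right) + 18 = \left(- \frac{17}{16} - 1\right) + 18 = - \frac{33}{16} + 18 = \frac{255}{16} \approx 15.938$)
$r m = \left(-252\right) \frac{255}{16} = - \frac{16065}{4}$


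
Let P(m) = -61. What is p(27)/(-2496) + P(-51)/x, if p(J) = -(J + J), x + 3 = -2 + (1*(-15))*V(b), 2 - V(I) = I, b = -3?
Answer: 1631/2080 ≈ 0.78413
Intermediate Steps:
V(I) = 2 - I
x = -80 (x = -3 + (-2 + (1*(-15))*(2 - 1*(-3))) = -3 + (-2 - 15*(2 + 3)) = -3 + (-2 - 15*5) = -3 + (-2 - 75) = -3 - 77 = -80)
p(J) = -2*J
p(27)/(-2496) + P(-51)/x = -2*27/(-2496) - 61/(-80) = -54*(-1/2496) - 61*(-1/80) = 9/416 + 61/80 = 1631/2080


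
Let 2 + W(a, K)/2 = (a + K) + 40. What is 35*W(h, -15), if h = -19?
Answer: 280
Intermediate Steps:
W(a, K) = 76 + 2*K + 2*a (W(a, K) = -4 + 2*((a + K) + 40) = -4 + 2*((K + a) + 40) = -4 + 2*(40 + K + a) = -4 + (80 + 2*K + 2*a) = 76 + 2*K + 2*a)
35*W(h, -15) = 35*(76 + 2*(-15) + 2*(-19)) = 35*(76 - 30 - 38) = 35*8 = 280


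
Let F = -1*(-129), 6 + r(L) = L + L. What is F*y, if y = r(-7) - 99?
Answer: -15351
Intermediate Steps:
r(L) = -6 + 2*L (r(L) = -6 + (L + L) = -6 + 2*L)
y = -119 (y = (-6 + 2*(-7)) - 99 = (-6 - 14) - 99 = -20 - 99 = -119)
F = 129
F*y = 129*(-119) = -15351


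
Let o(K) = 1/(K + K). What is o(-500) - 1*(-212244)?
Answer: 212243999/1000 ≈ 2.1224e+5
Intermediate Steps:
o(K) = 1/(2*K)
o(-500) - 1*(-212244) = (½)/(-500) - 1*(-212244) = (½)*(-1/500) + 212244 = -1/1000 + 212244 = 212243999/1000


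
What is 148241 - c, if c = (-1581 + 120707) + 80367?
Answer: -51252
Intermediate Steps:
c = 199493 (c = 119126 + 80367 = 199493)
148241 - c = 148241 - 1*199493 = 148241 - 199493 = -51252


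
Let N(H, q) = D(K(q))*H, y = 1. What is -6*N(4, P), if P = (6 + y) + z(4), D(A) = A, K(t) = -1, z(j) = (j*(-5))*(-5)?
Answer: 24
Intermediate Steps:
z(j) = 25*j (z(j) = -5*j*(-5) = 25*j)
P = 107 (P = (6 + 1) + 25*4 = 7 + 100 = 107)
N(H, q) = -H
-6*N(4, P) = -(-6)*4 = -6*(-4) = 24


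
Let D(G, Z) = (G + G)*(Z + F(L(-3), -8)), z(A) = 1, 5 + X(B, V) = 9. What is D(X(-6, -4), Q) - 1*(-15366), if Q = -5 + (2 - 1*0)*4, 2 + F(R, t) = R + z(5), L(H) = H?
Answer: 15358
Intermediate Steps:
X(B, V) = 4 (X(B, V) = -5 + 9 = 4)
F(R, t) = -1 + R (F(R, t) = -2 + (R + 1) = -2 + (1 + R) = -1 + R)
Q = 3 (Q = -5 + (2 + 0)*4 = -5 + 2*4 = -5 + 8 = 3)
D(G, Z) = 2*G*(-4 + Z) (D(G, Z) = (G + G)*(Z + (-1 - 3)) = (2*G)*(Z - 4) = (2*G)*(-4 + Z) = 2*G*(-4 + Z))
D(X(-6, -4), Q) - 1*(-15366) = 2*4*(-4 + 3) - 1*(-15366) = 2*4*(-1) + 15366 = -8 + 15366 = 15358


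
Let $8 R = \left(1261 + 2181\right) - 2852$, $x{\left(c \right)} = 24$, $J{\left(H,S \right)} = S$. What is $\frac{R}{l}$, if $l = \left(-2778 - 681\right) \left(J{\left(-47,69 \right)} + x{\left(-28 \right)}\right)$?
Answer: $- \frac{295}{1286748} \approx -0.00022926$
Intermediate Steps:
$R = \frac{295}{4}$ ($R = \frac{\left(1261 + 2181\right) - 2852}{8} = \frac{3442 - 2852}{8} = \frac{1}{8} \cdot 590 = \frac{295}{4} \approx 73.75$)
$l = -321687$ ($l = \left(-2778 - 681\right) \left(69 + 24\right) = \left(-3459\right) 93 = -321687$)
$\frac{R}{l} = \frac{295}{4 \left(-321687\right)} = \frac{295}{4} \left(- \frac{1}{321687}\right) = - \frac{295}{1286748}$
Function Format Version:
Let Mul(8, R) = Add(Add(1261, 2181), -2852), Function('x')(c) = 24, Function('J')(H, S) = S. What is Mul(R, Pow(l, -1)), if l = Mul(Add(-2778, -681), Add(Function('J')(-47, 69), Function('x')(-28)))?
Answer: Rational(-295, 1286748) ≈ -0.00022926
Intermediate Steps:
R = Rational(295, 4) (R = Mul(Rational(1, 8), Add(Add(1261, 2181), -2852)) = Mul(Rational(1, 8), Add(3442, -2852)) = Mul(Rational(1, 8), 590) = Rational(295, 4) ≈ 73.750)
l = -321687 (l = Mul(Add(-2778, -681), Add(69, 24)) = Mul(-3459, 93) = -321687)
Mul(R, Pow(l, -1)) = Mul(Rational(295, 4), Pow(-321687, -1)) = Mul(Rational(295, 4), Rational(-1, 321687)) = Rational(-295, 1286748)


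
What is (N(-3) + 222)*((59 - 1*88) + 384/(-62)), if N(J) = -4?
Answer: -237838/31 ≈ -7672.2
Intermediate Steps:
(N(-3) + 222)*((59 - 1*88) + 384/(-62)) = (-4 + 222)*((59 - 1*88) + 384/(-62)) = 218*((59 - 88) + 384*(-1/62)) = 218*(-29 - 192/31) = 218*(-1091/31) = -237838/31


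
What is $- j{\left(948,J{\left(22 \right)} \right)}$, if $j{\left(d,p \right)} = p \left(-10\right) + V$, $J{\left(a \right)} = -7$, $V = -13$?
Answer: $-57$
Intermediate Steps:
$j{\left(d,p \right)} = -13 - 10 p$ ($j{\left(d,p \right)} = p \left(-10\right) - 13 = - 10 p - 13 = -13 - 10 p$)
$- j{\left(948,J{\left(22 \right)} \right)} = - (-13 - -70) = - (-13 + 70) = \left(-1\right) 57 = -57$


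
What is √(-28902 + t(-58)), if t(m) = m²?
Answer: 113*I*√2 ≈ 159.81*I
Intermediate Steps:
√(-28902 + t(-58)) = √(-28902 + (-58)²) = √(-28902 + 3364) = √(-25538) = 113*I*√2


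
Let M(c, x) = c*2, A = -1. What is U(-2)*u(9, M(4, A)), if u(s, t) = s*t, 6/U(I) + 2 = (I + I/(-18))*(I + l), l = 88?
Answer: -486/185 ≈ -2.6270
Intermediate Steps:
M(c, x) = 2*c
U(I) = 6/(-2 + 17*I*(88 + I)/18) (U(I) = 6/(-2 + (I + I/(-18))*(I + 88)) = 6/(-2 + (I + I*(-1/18))*(88 + I)) = 6/(-2 + (I - I/18)*(88 + I)) = 6/(-2 + (17*I/18)*(88 + I)) = 6/(-2 + 17*I*(88 + I)/18))
U(-2)*u(9, M(4, A)) = (108/(-36 + 17*(-2)² + 1496*(-2)))*(9*(2*4)) = (108/(-36 + 17*4 - 2992))*(9*8) = (108/(-36 + 68 - 2992))*72 = (108/(-2960))*72 = (108*(-1/2960))*72 = -27/740*72 = -486/185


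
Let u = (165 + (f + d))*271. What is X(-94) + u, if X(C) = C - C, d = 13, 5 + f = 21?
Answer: 52574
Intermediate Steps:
f = 16 (f = -5 + 21 = 16)
X(C) = 0
u = 52574 (u = (165 + (16 + 13))*271 = (165 + 29)*271 = 194*271 = 52574)
X(-94) + u = 0 + 52574 = 52574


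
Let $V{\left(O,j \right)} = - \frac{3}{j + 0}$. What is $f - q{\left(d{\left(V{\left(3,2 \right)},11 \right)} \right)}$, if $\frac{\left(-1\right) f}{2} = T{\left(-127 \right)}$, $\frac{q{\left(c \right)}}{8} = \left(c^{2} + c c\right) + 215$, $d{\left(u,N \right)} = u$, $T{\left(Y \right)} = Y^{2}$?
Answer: $-34014$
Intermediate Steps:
$V{\left(O,j \right)} = - \frac{3}{j}$
$q{\left(c \right)} = 1720 + 16 c^{2}$ ($q{\left(c \right)} = 8 \left(\left(c^{2} + c c\right) + 215\right) = 8 \left(\left(c^{2} + c^{2}\right) + 215\right) = 8 \left(2 c^{2} + 215\right) = 8 \left(215 + 2 c^{2}\right) = 1720 + 16 c^{2}$)
$f = -32258$ ($f = - 2 \left(-127\right)^{2} = \left(-2\right) 16129 = -32258$)
$f - q{\left(d{\left(V{\left(3,2 \right)},11 \right)} \right)} = -32258 - \left(1720 + 16 \left(- \frac{3}{2}\right)^{2}\right) = -32258 - \left(1720 + 16 \cdot \frac{9}{4}\right) = -32258 - \left(1720 + 36\right) = -32258 - 1756 = -34014$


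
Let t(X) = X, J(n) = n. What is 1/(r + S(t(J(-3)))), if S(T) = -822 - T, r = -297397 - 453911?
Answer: -1/752127 ≈ -1.3296e-6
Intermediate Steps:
r = -751308
1/(r + S(t(J(-3)))) = 1/(-751308 + (-822 - 1*(-3))) = 1/(-751308 + (-822 + 3)) = 1/(-751308 - 819) = 1/(-752127) = -1/752127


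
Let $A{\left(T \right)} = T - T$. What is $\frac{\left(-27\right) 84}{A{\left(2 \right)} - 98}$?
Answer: $\frac{162}{7} \approx 23.143$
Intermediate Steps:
$A{\left(T \right)} = 0$
$\frac{\left(-27\right) 84}{A{\left(2 \right)} - 98} = \frac{\left(-27\right) 84}{0 - 98} = - \frac{2268}{-98} = \left(-2268\right) \left(- \frac{1}{98}\right) = \frac{162}{7}$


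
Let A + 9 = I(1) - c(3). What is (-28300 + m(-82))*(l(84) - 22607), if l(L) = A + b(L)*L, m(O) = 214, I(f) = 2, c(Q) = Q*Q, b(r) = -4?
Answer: 644826474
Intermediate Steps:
c(Q) = Q²
A = -16 (A = -9 + (2 - 1*3²) = -9 + (2 - 1*9) = -9 + (2 - 9) = -9 - 7 = -16)
l(L) = -16 - 4*L
(-28300 + m(-82))*(l(84) - 22607) = (-28300 + 214)*((-16 - 4*84) - 22607) = -28086*((-16 - 336) - 22607) = -28086*(-352 - 22607) = -28086*(-22959) = 644826474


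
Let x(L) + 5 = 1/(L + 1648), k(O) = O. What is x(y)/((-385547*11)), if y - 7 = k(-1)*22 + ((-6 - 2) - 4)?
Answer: 8104/6874688557 ≈ 1.1788e-6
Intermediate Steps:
y = -27 (y = 7 + (-1*22 + ((-6 - 2) - 4)) = 7 + (-22 + (-8 - 4)) = 7 + (-22 - 12) = 7 - 34 = -27)
x(L) = -5 + 1/(1648 + L) (x(L) = -5 + 1/(L + 1648) = -5 + 1/(1648 + L))
x(y)/((-385547*11)) = ((-8239 - 5*(-27))/(1648 - 27))/((-385547*11)) = ((-8239 + 135)/1621)/(-4241017) = ((1/1621)*(-8104))*(-1/4241017) = -8104/1621*(-1/4241017) = 8104/6874688557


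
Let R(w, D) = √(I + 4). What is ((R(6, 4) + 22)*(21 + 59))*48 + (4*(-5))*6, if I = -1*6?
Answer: 84360 + 3840*I*√2 ≈ 84360.0 + 5430.6*I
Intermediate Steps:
I = -6
R(w, D) = I*√2 (R(w, D) = √(-6 + 4) = √(-2) = I*√2)
((R(6, 4) + 22)*(21 + 59))*48 + (4*(-5))*6 = ((I*√2 + 22)*(21 + 59))*48 + (4*(-5))*6 = ((22 + I*√2)*80)*48 - 20*6 = (1760 + 80*I*√2)*48 - 120 = (84480 + 3840*I*√2) - 120 = 84360 + 3840*I*√2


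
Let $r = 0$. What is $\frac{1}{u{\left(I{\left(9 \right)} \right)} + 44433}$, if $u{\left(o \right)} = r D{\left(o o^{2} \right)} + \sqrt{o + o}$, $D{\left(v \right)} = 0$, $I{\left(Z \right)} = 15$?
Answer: $\frac{14811}{658097153} - \frac{\sqrt{30}}{1974291459} \approx 2.2503 \cdot 10^{-5}$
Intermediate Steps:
$u{\left(o \right)} = \sqrt{2} \sqrt{o}$ ($u{\left(o \right)} = 0 \cdot 0 + \sqrt{o + o} = 0 + \sqrt{2 o} = 0 + \sqrt{2} \sqrt{o} = \sqrt{2} \sqrt{o}$)
$\frac{1}{u{\left(I{\left(9 \right)} \right)} + 44433} = \frac{1}{\sqrt{2} \sqrt{15} + 44433} = \frac{1}{\sqrt{30} + 44433} = \frac{1}{44433 + \sqrt{30}}$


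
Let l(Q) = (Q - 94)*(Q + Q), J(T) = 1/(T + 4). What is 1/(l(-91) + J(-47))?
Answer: 43/1447809 ≈ 2.9700e-5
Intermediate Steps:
J(T) = 1/(4 + T)
l(Q) = 2*Q*(-94 + Q) (l(Q) = (-94 + Q)*(2*Q) = 2*Q*(-94 + Q))
1/(l(-91) + J(-47)) = 1/(2*(-91)*(-94 - 91) + 1/(4 - 47)) = 1/(2*(-91)*(-185) + 1/(-43)) = 1/(33670 - 1/43) = 1/(1447809/43) = 43/1447809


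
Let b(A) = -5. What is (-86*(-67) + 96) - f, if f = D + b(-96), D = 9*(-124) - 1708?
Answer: 8687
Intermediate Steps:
D = -2824 (D = -1116 - 1708 = -2824)
f = -2829 (f = -2824 - 5 = -2829)
(-86*(-67) + 96) - f = (-86*(-67) + 96) - 1*(-2829) = (5762 + 96) + 2829 = 5858 + 2829 = 8687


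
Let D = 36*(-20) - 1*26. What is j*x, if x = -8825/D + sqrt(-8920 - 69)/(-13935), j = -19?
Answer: -167675/746 + 19*I*sqrt(8989)/13935 ≈ -224.77 + 0.12927*I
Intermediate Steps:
D = -746 (D = -720 - 26 = -746)
x = 8825/746 - I*sqrt(8989)/13935 (x = -8825/(-746) + sqrt(-8920 - 69)/(-13935) = -8825*(-1/746) + sqrt(-8989)*(-1/13935) = 8825/746 + (I*sqrt(8989))*(-1/13935) = 8825/746 - I*sqrt(8989)/13935 ≈ 11.83 - 0.0068038*I)
j*x = -19*(8825/746 - I*sqrt(8989)/13935) = -167675/746 + 19*I*sqrt(8989)/13935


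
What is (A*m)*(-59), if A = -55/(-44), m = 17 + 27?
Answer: -3245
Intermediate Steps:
m = 44
A = 5/4 (A = -55*(-1/44) = 5/4 ≈ 1.2500)
(A*m)*(-59) = ((5/4)*44)*(-59) = 55*(-59) = -3245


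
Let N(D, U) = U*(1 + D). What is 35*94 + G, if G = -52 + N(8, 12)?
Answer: 3346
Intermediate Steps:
G = 56 (G = -52 + 12*(1 + 8) = -52 + 12*9 = -52 + 108 = 56)
35*94 + G = 35*94 + 56 = 3290 + 56 = 3346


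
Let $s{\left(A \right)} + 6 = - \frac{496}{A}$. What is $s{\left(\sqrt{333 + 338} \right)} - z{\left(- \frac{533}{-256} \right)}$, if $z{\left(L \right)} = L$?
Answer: $- \frac{2069}{256} - \frac{496 \sqrt{671}}{671} \approx -27.23$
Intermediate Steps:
$s{\left(A \right)} = -6 - \frac{496}{A}$
$s{\left(\sqrt{333 + 338} \right)} - z{\left(- \frac{533}{-256} \right)} = \left(-6 - \frac{496}{\sqrt{333 + 338}}\right) - - \frac{533}{-256} = \left(-6 - \frac{496}{\sqrt{671}}\right) - \left(-533\right) \left(- \frac{1}{256}\right) = \left(-6 - 496 \frac{\sqrt{671}}{671}\right) - \frac{533}{256} = \left(-6 - \frac{496 \sqrt{671}}{671}\right) - \frac{533}{256} = - \frac{2069}{256} - \frac{496 \sqrt{671}}{671}$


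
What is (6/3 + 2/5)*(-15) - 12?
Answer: -48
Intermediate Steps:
(6/3 + 2/5)*(-15) - 12 = (6*(⅓) + 2*(⅕))*(-15) - 12 = (2 + ⅖)*(-15) - 12 = (12/5)*(-15) - 12 = -36 - 12 = -48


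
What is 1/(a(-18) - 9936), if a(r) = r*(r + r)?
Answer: -1/9288 ≈ -0.00010767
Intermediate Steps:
a(r) = 2*r² (a(r) = r*(2*r) = 2*r²)
1/(a(-18) - 9936) = 1/(2*(-18)² - 9936) = 1/(2*324 - 9936) = 1/(648 - 9936) = 1/(-9288) = -1/9288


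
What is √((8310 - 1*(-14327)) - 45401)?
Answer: 2*I*√5691 ≈ 150.88*I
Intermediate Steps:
√((8310 - 1*(-14327)) - 45401) = √((8310 + 14327) - 45401) = √(22637 - 45401) = √(-22764) = 2*I*√5691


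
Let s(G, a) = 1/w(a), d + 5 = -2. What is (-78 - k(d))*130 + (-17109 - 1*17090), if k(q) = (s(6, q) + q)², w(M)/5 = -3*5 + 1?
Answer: -24860163/490 ≈ -50735.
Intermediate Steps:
d = -7 (d = -5 - 2 = -7)
w(M) = -70 (w(M) = 5*(-3*5 + 1) = 5*(-15 + 1) = 5*(-14) = -70)
s(G, a) = -1/70 (s(G, a) = 1/(-70) = -1/70)
k(q) = (-1/70 + q)²
(-78 - k(d))*130 + (-17109 - 1*17090) = (-78 - (-1 + 70*(-7))²/4900)*130 + (-17109 - 1*17090) = (-78 - (-1 - 490)²/4900)*130 + (-17109 - 17090) = (-78 - (-491)²/4900)*130 - 34199 = (-78 - 241081/4900)*130 - 34199 = -623281/4900*130 - 34199 = -8102653/490 - 34199 = -24860163/490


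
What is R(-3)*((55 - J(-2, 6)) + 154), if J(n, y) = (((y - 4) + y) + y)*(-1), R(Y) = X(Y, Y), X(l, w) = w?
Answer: -669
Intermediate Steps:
R(Y) = Y
J(n, y) = 4 - 3*y (J(n, y) = (((-4 + y) + y) + y)*(-1) = ((-4 + 2*y) + y)*(-1) = (-4 + 3*y)*(-1) = 4 - 3*y)
R(-3)*((55 - J(-2, 6)) + 154) = -3*((55 - (4 - 3*6)) + 154) = -3*((55 - (4 - 18)) + 154) = -3*((55 - 1*(-14)) + 154) = -3*((55 + 14) + 154) = -3*(69 + 154) = -3*223 = -669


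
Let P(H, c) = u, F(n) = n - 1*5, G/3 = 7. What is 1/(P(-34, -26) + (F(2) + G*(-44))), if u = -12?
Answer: -1/939 ≈ -0.0010650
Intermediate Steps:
G = 21 (G = 3*7 = 21)
F(n) = -5 + n (F(n) = n - 5 = -5 + n)
P(H, c) = -12
1/(P(-34, -26) + (F(2) + G*(-44))) = 1/(-12 + ((-5 + 2) + 21*(-44))) = 1/(-12 + (-3 - 924)) = 1/(-12 - 927) = 1/(-939) = -1/939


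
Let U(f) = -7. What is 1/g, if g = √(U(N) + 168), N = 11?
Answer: √161/161 ≈ 0.078811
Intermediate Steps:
g = √161 (g = √(-7 + 168) = √161 ≈ 12.689)
1/g = 1/(√161) = √161/161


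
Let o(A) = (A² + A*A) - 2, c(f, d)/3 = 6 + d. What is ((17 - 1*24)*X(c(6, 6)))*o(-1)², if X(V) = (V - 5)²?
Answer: 0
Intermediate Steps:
c(f, d) = 18 + 3*d (c(f, d) = 3*(6 + d) = 18 + 3*d)
o(A) = -2 + 2*A² (o(A) = (A² + A²) - 2 = 2*A² - 2 = -2 + 2*A²)
X(V) = (-5 + V)²
((17 - 1*24)*X(c(6, 6)))*o(-1)² = ((17 - 1*24)*(-5 + (18 + 3*6))²)*(-2 + 2*(-1)²)² = ((17 - 24)*(-5 + (18 + 18))²)*(-2 + 2*1)² = (-7*(-5 + 36)²)*(-2 + 2)² = -7*31²*0² = -7*961*0 = -6727*0 = 0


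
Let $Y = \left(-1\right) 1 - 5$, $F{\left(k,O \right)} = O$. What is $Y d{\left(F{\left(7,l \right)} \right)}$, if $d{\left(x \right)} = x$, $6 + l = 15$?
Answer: $-54$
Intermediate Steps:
$l = 9$ ($l = -6 + 15 = 9$)
$Y = -6$ ($Y = -1 - 5 = -6$)
$Y d{\left(F{\left(7,l \right)} \right)} = \left(-6\right) 9 = -54$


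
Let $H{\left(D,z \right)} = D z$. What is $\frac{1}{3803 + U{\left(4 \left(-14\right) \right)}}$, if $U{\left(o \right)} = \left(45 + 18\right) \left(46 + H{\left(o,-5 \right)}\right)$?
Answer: $\frac{1}{24341} \approx 4.1083 \cdot 10^{-5}$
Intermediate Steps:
$U{\left(o \right)} = 2898 - 315 o$ ($U{\left(o \right)} = \left(45 + 18\right) \left(46 + o \left(-5\right)\right) = 63 \left(46 - 5 o\right) = 2898 - 315 o$)
$\frac{1}{3803 + U{\left(4 \left(-14\right) \right)}} = \frac{1}{3803 - \left(-2898 + 315 \cdot 4 \left(-14\right)\right)} = \frac{1}{3803 + \left(2898 - -17640\right)} = \frac{1}{3803 + \left(2898 + 17640\right)} = \frac{1}{3803 + 20538} = \frac{1}{24341}$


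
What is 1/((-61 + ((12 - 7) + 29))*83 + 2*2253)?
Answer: 1/2265 ≈ 0.00044150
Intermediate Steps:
1/((-61 + ((12 - 7) + 29))*83 + 2*2253) = 1/((-61 + (5 + 29))*83 + 4506) = 1/((-61 + 34)*83 + 4506) = 1/(-27*83 + 4506) = 1/(-2241 + 4506) = 1/2265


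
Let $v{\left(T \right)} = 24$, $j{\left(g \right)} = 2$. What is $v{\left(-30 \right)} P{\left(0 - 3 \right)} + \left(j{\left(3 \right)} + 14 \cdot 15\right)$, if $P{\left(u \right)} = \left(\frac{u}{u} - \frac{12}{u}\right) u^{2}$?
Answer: $1292$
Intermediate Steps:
$P{\left(u \right)} = u^{2} \left(1 - \frac{12}{u}\right)$ ($P{\left(u \right)} = \left(1 - \frac{12}{u}\right) u^{2} = u^{2} \left(1 - \frac{12}{u}\right)$)
$v{\left(-30 \right)} P{\left(0 - 3 \right)} + \left(j{\left(3 \right)} + 14 \cdot 15\right) = 24 \left(0 - 3\right) \left(-12 + \left(0 - 3\right)\right) + \left(2 + 14 \cdot 15\right) = 24 \left(0 - 3\right) \left(-12 + \left(0 - 3\right)\right) + \left(2 + 210\right) = 24 \left(- 3 \left(-12 - 3\right)\right) + 212 = 24 \left(\left(-3\right) \left(-15\right)\right) + 212 = 24 \cdot 45 + 212 = 1080 + 212 = 1292$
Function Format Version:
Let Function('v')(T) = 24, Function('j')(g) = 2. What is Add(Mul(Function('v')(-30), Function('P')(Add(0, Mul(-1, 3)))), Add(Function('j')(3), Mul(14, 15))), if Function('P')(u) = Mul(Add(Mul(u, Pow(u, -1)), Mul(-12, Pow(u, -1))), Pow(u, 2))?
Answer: 1292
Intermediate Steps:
Function('P')(u) = Mul(Pow(u, 2), Add(1, Mul(-12, Pow(u, -1)))) (Function('P')(u) = Mul(Add(1, Mul(-12, Pow(u, -1))), Pow(u, 2)) = Mul(Pow(u, 2), Add(1, Mul(-12, Pow(u, -1)))))
Add(Mul(Function('v')(-30), Function('P')(Add(0, Mul(-1, 3)))), Add(Function('j')(3), Mul(14, 15))) = Add(Mul(24, Mul(Add(0, Mul(-1, 3)), Add(-12, Add(0, Mul(-1, 3))))), Add(2, Mul(14, 15))) = Add(Mul(24, Mul(Add(0, -3), Add(-12, Add(0, -3)))), Add(2, 210)) = Add(Mul(24, Mul(-3, Add(-12, -3))), 212) = Add(Mul(24, Mul(-3, -15)), 212) = Add(Mul(24, 45), 212) = Add(1080, 212) = 1292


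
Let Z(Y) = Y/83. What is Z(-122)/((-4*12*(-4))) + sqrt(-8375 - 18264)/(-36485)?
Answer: -61/7968 - I*sqrt(26639)/36485 ≈ -0.0076556 - 0.0044735*I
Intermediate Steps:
Z(Y) = Y/83 (Z(Y) = Y*(1/83) = Y/83)
Z(-122)/((-4*12*(-4))) + sqrt(-8375 - 18264)/(-36485) = ((1/83)*(-122))/((-4*12*(-4))) + sqrt(-8375 - 18264)/(-36485) = -122/(83*((-48*(-4)))) + sqrt(-26639)*(-1/36485) = -122/83/192 + (I*sqrt(26639))*(-1/36485) = -122/83*1/192 - I*sqrt(26639)/36485 = -61/7968 - I*sqrt(26639)/36485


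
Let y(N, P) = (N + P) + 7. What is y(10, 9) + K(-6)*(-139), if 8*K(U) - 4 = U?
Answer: 243/4 ≈ 60.750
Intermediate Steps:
y(N, P) = 7 + N + P
K(U) = ½ + U/8
y(10, 9) + K(-6)*(-139) = (7 + 10 + 9) + (½ + (⅛)*(-6))*(-139) = 26 + (½ - ¾)*(-139) = 26 - ¼*(-139) = 26 + 139/4 = 243/4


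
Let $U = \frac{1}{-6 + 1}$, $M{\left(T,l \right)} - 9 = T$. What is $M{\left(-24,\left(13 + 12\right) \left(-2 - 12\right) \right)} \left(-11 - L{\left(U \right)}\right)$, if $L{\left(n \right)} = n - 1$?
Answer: $147$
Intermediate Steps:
$M{\left(T,l \right)} = 9 + T$
$U = - \frac{1}{5}$ ($U = \frac{1}{-5} = - \frac{1}{5} \approx -0.2$)
$L{\left(n \right)} = -1 + n$
$M{\left(-24,\left(13 + 12\right) \left(-2 - 12\right) \right)} \left(-11 - L{\left(U \right)}\right) = \left(9 - 24\right) \left(-11 - \left(-1 - \frac{1}{5}\right)\right) = - 15 \left(-11 - - \frac{6}{5}\right) = - 15 \left(-11 + \frac{6}{5}\right) = \left(-15\right) \left(- \frac{49}{5}\right) = 147$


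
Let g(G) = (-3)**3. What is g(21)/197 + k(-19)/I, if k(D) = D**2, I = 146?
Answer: 67175/28762 ≈ 2.3355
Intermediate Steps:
g(G) = -27
g(21)/197 + k(-19)/I = -27/197 + (-19)**2/146 = -27*1/197 + 361*(1/146) = -27/197 + 361/146 = 67175/28762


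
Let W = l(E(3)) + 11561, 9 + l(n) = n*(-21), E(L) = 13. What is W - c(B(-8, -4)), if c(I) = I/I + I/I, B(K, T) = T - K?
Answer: 11277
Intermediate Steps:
l(n) = -9 - 21*n (l(n) = -9 + n*(-21) = -9 - 21*n)
c(I) = 2 (c(I) = 1 + 1 = 2)
W = 11279 (W = (-9 - 21*13) + 11561 = (-9 - 273) + 11561 = -282 + 11561 = 11279)
W - c(B(-8, -4)) = 11279 - 1*2 = 11279 - 2 = 11277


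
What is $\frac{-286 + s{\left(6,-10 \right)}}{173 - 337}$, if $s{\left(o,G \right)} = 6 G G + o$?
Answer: $- \frac{80}{41} \approx -1.9512$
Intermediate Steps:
$s{\left(o,G \right)} = o + 6 G^{2}$ ($s{\left(o,G \right)} = 6 G^{2} + o = o + 6 G^{2}$)
$\frac{-286 + s{\left(6,-10 \right)}}{173 - 337} = \frac{-286 + \left(6 + 6 \left(-10\right)^{2}\right)}{173 - 337} = \frac{-286 + \left(6 + 6 \cdot 100\right)}{-164} = \left(-286 + \left(6 + 600\right)\right) \left(- \frac{1}{164}\right) = \left(-286 + 606\right) \left(- \frac{1}{164}\right) = 320 \left(- \frac{1}{164}\right) = - \frac{80}{41}$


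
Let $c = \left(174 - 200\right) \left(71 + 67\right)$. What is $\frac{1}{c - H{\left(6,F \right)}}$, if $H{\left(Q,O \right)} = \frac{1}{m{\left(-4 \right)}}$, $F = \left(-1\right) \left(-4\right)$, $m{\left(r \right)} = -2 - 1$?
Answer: $- \frac{3}{10763} \approx -0.00027873$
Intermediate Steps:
$m{\left(r \right)} = -3$ ($m{\left(r \right)} = -2 - 1 = -3$)
$F = 4$
$c = -3588$ ($c = \left(-26\right) 138 = -3588$)
$H{\left(Q,O \right)} = - \frac{1}{3}$ ($H{\left(Q,O \right)} = \frac{1}{-3} = - \frac{1}{3}$)
$\frac{1}{c - H{\left(6,F \right)}} = \frac{1}{-3588 - - \frac{1}{3}} = \frac{1}{-3588 + \frac{1}{3}} = \frac{1}{- \frac{10763}{3}} = - \frac{3}{10763}$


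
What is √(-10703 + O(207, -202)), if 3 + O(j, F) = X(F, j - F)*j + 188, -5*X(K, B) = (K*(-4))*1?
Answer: I*√1099230/5 ≈ 209.69*I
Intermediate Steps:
X(K, B) = 4*K/5 (X(K, B) = -K*(-4)/5 = -(-4*K)/5 = -(-4)*K/5 = 4*K/5)
O(j, F) = 185 + 4*F*j/5 (O(j, F) = -3 + ((4*F/5)*j + 188) = -3 + (4*F*j/5 + 188) = -3 + (188 + 4*F*j/5) = 185 + 4*F*j/5)
√(-10703 + O(207, -202)) = √(-10703 + (185 + (⅘)*(-202)*207)) = √(-10703 + (185 - 167256/5)) = √(-10703 - 166331/5) = √(-219846/5) = I*√1099230/5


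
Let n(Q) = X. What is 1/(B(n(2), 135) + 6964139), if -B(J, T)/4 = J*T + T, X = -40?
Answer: 1/6985199 ≈ 1.4316e-7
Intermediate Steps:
n(Q) = -40
B(J, T) = -4*T - 4*J*T (B(J, T) = -4*(J*T + T) = -4*(T + J*T) = -4*T - 4*J*T)
1/(B(n(2), 135) + 6964139) = 1/(-4*135*(1 - 40) + 6964139) = 1/(-4*135*(-39) + 6964139) = 1/(21060 + 6964139) = 1/6985199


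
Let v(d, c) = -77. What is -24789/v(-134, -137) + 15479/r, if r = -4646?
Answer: 4955557/15554 ≈ 318.60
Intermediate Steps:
-24789/v(-134, -137) + 15479/r = -24789/(-77) + 15479/(-4646) = -24789*(-1/77) + 15479*(-1/4646) = 24789/77 - 673/202 = 4955557/15554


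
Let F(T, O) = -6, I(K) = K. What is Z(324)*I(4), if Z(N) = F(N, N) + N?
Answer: 1272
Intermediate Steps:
Z(N) = -6 + N
Z(324)*I(4) = (-6 + 324)*4 = 318*4 = 1272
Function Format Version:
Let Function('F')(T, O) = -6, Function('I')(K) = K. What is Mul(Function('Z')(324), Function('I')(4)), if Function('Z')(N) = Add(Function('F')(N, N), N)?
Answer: 1272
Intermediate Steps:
Function('Z')(N) = Add(-6, N)
Mul(Function('Z')(324), Function('I')(4)) = Mul(Add(-6, 324), 4) = Mul(318, 4) = 1272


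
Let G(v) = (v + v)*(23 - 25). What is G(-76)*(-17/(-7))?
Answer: 5168/7 ≈ 738.29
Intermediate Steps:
G(v) = -4*v (G(v) = (2*v)*(-2) = -4*v)
G(-76)*(-17/(-7)) = (-4*(-76))*(-17/(-7)) = 304*(-17*(-⅐)) = 304*(17/7) = 5168/7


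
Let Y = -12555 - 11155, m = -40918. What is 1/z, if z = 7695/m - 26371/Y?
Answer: 242541445/224150032 ≈ 1.0821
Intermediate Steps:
Y = -23710
z = 224150032/242541445 (z = 7695/(-40918) - 26371/(-23710) = 7695*(-1/40918) - 26371*(-1/23710) = -7695/40918 + 26371/23710 = 224150032/242541445 ≈ 0.92417)
1/z = 1/(224150032/242541445) = 242541445/224150032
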